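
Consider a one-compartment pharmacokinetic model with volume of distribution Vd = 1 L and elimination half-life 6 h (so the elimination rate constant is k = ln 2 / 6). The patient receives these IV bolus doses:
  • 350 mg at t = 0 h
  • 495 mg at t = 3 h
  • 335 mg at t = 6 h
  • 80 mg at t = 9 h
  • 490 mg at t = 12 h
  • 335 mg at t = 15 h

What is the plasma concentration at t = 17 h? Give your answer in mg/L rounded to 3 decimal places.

813.975 mg/L

k = ln 2 / 6 = 0.11552 per h
Dose 1 (350 mg at t=0 h): 350·exp(−0.11552·17) = 49.108 mg/L
Dose 2 (495 mg at t=3 h): 495·exp(−0.11552·14) = 98.220 mg/L
Dose 3 (335 mg at t=6 h): 335·exp(−0.11552·11) = 94.006 mg/L
Dose 4 (80 mg at t=9 h): 80·exp(−0.11552·8) = 31.748 mg/L
Dose 5 (490 mg at t=12 h): 490·exp(−0.11552·5) = 275.003 mg/L
Dose 6 (335 mg at t=15 h): 335·exp(−0.11552·2) = 265.890 mg/L
C(17) = 49.108 + 98.220 + 94.006 + 31.748 + 275.003 + 265.890 = 813.975 mg/L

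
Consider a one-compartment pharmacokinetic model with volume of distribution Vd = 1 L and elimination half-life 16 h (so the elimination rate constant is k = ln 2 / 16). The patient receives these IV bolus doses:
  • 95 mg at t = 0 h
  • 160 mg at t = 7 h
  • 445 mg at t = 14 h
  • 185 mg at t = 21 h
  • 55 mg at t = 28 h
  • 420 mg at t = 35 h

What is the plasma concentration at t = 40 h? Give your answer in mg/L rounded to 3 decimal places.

k = ln 2 / 16 = 0.04332 per h
Dose 1 (95 mg at t=0 h): 95·exp(−0.04332·40) = 16.794 mg/L
Dose 2 (160 mg at t=7 h): 160·exp(−0.04332·33) = 38.304 mg/L
Dose 3 (445 mg at t=14 h): 445·exp(−0.04332·26) = 144.273 mg/L
Dose 4 (185 mg at t=21 h): 185·exp(−0.04332·19) = 81.227 mg/L
Dose 5 (55 mg at t=28 h): 55·exp(−0.04332·12) = 32.703 mg/L
Dose 6 (420 mg at t=35 h): 420·exp(−0.04332·5) = 338.203 mg/L
C(40) = 16.794 + 38.304 + 144.273 + 81.227 + 32.703 + 338.203 = 651.504 mg/L

651.504 mg/L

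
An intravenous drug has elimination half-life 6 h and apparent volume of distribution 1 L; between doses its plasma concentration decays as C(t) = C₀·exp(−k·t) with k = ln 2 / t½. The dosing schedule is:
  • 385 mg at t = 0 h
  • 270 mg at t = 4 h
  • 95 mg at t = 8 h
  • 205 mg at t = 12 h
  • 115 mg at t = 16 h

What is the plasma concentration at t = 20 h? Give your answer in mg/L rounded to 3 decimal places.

k = ln 2 / 6 = 0.11552 per h
Dose 1 (385 mg at t=0 h): 385·exp(−0.11552·20) = 38.197 mg/L
Dose 2 (270 mg at t=4 h): 270·exp(−0.11552·16) = 42.522 mg/L
Dose 3 (95 mg at t=8 h): 95·exp(−0.11552·12) = 23.750 mg/L
Dose 4 (205 mg at t=12 h): 205·exp(−0.11552·8) = 81.354 mg/L
Dose 5 (115 mg at t=16 h): 115·exp(−0.11552·4) = 72.445 mg/L
C(20) = 38.197 + 42.522 + 23.750 + 81.354 + 72.445 = 258.269 mg/L

258.269 mg/L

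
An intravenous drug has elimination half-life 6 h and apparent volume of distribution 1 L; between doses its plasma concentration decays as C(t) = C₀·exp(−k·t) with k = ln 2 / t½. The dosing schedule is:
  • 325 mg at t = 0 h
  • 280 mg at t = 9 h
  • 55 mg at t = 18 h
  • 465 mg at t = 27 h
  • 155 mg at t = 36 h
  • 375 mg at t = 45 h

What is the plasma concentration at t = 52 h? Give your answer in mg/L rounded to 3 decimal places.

221.178 mg/L

k = ln 2 / 6 = 0.11552 per h
Dose 1 (325 mg at t=0 h): 325·exp(−0.11552·52) = 0.800 mg/L
Dose 2 (280 mg at t=9 h): 280·exp(−0.11552·43) = 1.949 mg/L
Dose 3 (55 mg at t=18 h): 55·exp(−0.11552·34) = 1.083 mg/L
Dose 4 (465 mg at t=27 h): 465·exp(−0.11552·25) = 25.892 mg/L
Dose 5 (155 mg at t=36 h): 155·exp(−0.11552·16) = 24.411 mg/L
Dose 6 (375 mg at t=45 h): 375·exp(−0.11552·7) = 167.044 mg/L
C(52) = 0.800 + 1.949 + 1.083 + 25.892 + 24.411 + 167.044 = 221.178 mg/L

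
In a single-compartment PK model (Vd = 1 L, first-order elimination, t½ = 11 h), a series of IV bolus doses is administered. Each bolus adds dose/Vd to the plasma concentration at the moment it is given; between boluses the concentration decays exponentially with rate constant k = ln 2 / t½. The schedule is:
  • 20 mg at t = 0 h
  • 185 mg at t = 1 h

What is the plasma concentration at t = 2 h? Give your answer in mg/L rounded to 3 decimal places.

k = ln 2 / 11 = 0.06301 per h
Dose 1 (20 mg at t=0 h): 20·exp(−0.06301·2) = 17.632 mg/L
Dose 2 (185 mg at t=1 h): 185·exp(−0.06301·1) = 173.702 mg/L
C(2) = 17.632 + 173.702 = 191.334 mg/L

191.334 mg/L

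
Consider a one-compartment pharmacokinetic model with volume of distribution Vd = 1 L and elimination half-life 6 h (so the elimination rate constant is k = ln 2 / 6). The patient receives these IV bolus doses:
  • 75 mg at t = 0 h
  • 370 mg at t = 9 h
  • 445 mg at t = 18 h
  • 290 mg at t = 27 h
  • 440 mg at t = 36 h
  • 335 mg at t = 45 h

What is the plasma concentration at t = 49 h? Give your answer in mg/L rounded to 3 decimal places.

348.164 mg/L

k = ln 2 / 6 = 0.11552 per h
Dose 1 (75 mg at t=0 h): 75·exp(−0.11552·49) = 0.261 mg/L
Dose 2 (370 mg at t=9 h): 370·exp(−0.11552·40) = 3.642 mg/L
Dose 3 (445 mg at t=18 h): 445·exp(−0.11552·31) = 12.389 mg/L
Dose 4 (290 mg at t=27 h): 290·exp(−0.11552·22) = 22.836 mg/L
Dose 5 (440 mg at t=36 h): 440·exp(−0.11552·13) = 97.999 mg/L
Dose 6 (335 mg at t=45 h): 335·exp(−0.11552·4) = 211.037 mg/L
C(49) = 0.261 + 3.642 + 12.389 + 22.836 + 97.999 + 211.037 = 348.164 mg/L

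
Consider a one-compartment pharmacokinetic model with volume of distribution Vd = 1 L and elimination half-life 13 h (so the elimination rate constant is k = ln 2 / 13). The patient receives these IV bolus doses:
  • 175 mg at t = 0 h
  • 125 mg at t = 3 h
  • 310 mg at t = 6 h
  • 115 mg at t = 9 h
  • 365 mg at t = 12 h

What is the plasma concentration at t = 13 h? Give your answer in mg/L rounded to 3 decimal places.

813.238 mg/L

k = ln 2 / 13 = 0.05332 per h
Dose 1 (175 mg at t=0 h): 175·exp(−0.05332·13) = 87.500 mg/L
Dose 2 (125 mg at t=3 h): 125·exp(−0.05332·10) = 73.341 mg/L
Dose 3 (310 mg at t=6 h): 310·exp(−0.05332·7) = 213.436 mg/L
Dose 4 (115 mg at t=9 h): 115·exp(−0.05332·4) = 92.912 mg/L
Dose 5 (365 mg at t=12 h): 365·exp(−0.05332·1) = 346.048 mg/L
C(13) = 87.500 + 73.341 + 213.436 + 92.912 + 346.048 = 813.238 mg/L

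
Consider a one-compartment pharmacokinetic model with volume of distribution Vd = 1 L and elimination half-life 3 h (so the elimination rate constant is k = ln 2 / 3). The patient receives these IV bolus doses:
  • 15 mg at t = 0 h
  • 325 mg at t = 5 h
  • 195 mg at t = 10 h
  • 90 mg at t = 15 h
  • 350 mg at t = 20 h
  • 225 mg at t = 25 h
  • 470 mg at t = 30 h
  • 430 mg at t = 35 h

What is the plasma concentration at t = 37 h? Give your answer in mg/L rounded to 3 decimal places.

386.237 mg/L

k = ln 2 / 3 = 0.23105 per h
Dose 1 (15 mg at t=0 h): 15·exp(−0.23105·37) = 0.003 mg/L
Dose 2 (325 mg at t=5 h): 325·exp(−0.23105·32) = 0.200 mg/L
Dose 3 (195 mg at t=10 h): 195·exp(−0.23105·27) = 0.381 mg/L
Dose 4 (90 mg at t=15 h): 90·exp(−0.23105·22) = 0.558 mg/L
Dose 5 (350 mg at t=20 h): 350·exp(−0.23105·17) = 6.890 mg/L
Dose 6 (225 mg at t=25 h): 225·exp(−0.23105·12) = 14.062 mg/L
Dose 7 (470 mg at t=30 h): 470·exp(−0.23105·7) = 93.260 mg/L
Dose 8 (430 mg at t=35 h): 430·exp(−0.23105·2) = 270.883 mg/L
C(37) = 0.003 + 0.200 + 0.381 + 0.558 + 6.890 + 14.062 + 93.260 + 270.883 = 386.237 mg/L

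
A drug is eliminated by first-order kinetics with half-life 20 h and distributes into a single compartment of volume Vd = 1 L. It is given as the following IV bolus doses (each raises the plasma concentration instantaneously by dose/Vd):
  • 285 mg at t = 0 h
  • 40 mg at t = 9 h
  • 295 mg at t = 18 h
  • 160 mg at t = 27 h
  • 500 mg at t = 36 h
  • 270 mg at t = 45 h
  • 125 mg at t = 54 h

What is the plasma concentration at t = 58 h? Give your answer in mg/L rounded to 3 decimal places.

k = ln 2 / 20 = 0.03466 per h
Dose 1 (285 mg at t=0 h): 285·exp(−0.03466·58) = 38.182 mg/L
Dose 2 (40 mg at t=9 h): 40·exp(−0.03466·49) = 7.320 mg/L
Dose 3 (295 mg at t=18 h): 295·exp(−0.03466·40) = 73.750 mg/L
Dose 4 (160 mg at t=27 h): 160·exp(−0.03466·31) = 54.642 mg/L
Dose 5 (500 mg at t=36 h): 500·exp(−0.03466·22) = 233.258 mg/L
Dose 6 (270 mg at t=45 h): 270·exp(−0.03466·13) = 172.066 mg/L
Dose 7 (125 mg at t=54 h): 125·exp(−0.03466·4) = 108.819 mg/L
C(58) = 38.182 + 7.320 + 73.750 + 54.642 + 233.258 + 172.066 + 108.819 = 688.037 mg/L

688.037 mg/L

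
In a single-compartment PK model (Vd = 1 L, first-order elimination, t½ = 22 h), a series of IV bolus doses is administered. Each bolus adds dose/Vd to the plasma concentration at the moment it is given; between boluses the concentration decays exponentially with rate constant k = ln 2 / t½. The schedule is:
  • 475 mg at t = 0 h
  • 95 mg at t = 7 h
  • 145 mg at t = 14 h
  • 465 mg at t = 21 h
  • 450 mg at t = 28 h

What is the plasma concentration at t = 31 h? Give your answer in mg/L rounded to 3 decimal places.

k = ln 2 / 22 = 0.03151 per h
Dose 1 (475 mg at t=0 h): 475·exp(−0.03151·31) = 178.861 mg/L
Dose 2 (95 mg at t=7 h): 95·exp(−0.03151·24) = 44.599 mg/L
Dose 3 (145 mg at t=14 h): 145·exp(−0.03151·17) = 84.870 mg/L
Dose 4 (465 mg at t=21 h): 465·exp(−0.03151·10) = 339.329 mg/L
Dose 5 (450 mg at t=28 h): 450·exp(−0.03151·3) = 409.414 mg/L
C(31) = 178.861 + 44.599 + 84.870 + 339.329 + 409.414 = 1057.073 mg/L

1057.073 mg/L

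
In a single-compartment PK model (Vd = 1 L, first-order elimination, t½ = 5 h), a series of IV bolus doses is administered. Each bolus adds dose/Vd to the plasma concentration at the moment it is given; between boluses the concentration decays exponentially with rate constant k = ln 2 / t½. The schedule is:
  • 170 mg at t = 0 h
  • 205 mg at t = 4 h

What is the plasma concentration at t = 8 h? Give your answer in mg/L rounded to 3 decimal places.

k = ln 2 / 5 = 0.13863 per h
Dose 1 (170 mg at t=0 h): 170·exp(−0.13863·8) = 56.079 mg/L
Dose 2 (205 mg at t=4 h): 205·exp(−0.13863·4) = 117.742 mg/L
C(8) = 56.079 + 117.742 = 173.821 mg/L

173.821 mg/L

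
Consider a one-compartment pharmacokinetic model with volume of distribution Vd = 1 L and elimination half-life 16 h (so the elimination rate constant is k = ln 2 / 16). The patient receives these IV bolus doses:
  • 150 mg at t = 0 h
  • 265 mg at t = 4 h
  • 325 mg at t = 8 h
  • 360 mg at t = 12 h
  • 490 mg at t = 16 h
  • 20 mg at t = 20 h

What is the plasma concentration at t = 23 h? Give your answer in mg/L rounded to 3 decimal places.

k = ln 2 / 16 = 0.04332 per h
Dose 1 (150 mg at t=0 h): 150·exp(−0.04332·23) = 55.381 mg/L
Dose 2 (265 mg at t=4 h): 265·exp(−0.04332·19) = 116.352 mg/L
Dose 3 (325 mg at t=8 h): 325·exp(−0.04332·15) = 169.694 mg/L
Dose 4 (360 mg at t=12 h): 360·exp(−0.04332·11) = 223.534 mg/L
Dose 5 (490 mg at t=16 h): 490·exp(−0.04332·7) = 361.822 mg/L
Dose 6 (20 mg at t=20 h): 20·exp(−0.04332·3) = 17.563 mg/L
C(23) = 55.381 + 116.352 + 169.694 + 223.534 + 361.822 + 17.563 = 944.347 mg/L

944.347 mg/L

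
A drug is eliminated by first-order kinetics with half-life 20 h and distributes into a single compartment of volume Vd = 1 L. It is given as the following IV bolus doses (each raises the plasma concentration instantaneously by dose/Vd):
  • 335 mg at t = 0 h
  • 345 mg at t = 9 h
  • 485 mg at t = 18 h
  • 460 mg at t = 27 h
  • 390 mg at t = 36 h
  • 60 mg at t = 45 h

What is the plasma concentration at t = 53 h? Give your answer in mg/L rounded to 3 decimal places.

k = ln 2 / 20 = 0.03466 per h
Dose 1 (335 mg at t=0 h): 335·exp(−0.03466·53) = 53.372 mg/L
Dose 2 (345 mg at t=9 h): 345·exp(−0.03466·44) = 75.085 mg/L
Dose 3 (485 mg at t=18 h): 485·exp(−0.03466·35) = 144.191 mg/L
Dose 4 (460 mg at t=27 h): 460·exp(−0.03466·26) = 186.818 mg/L
Dose 5 (390 mg at t=36 h): 390·exp(−0.03466·17) = 216.366 mg/L
Dose 6 (60 mg at t=45 h): 60·exp(−0.03466·8) = 45.471 mg/L
C(53) = 53.372 + 75.085 + 144.191 + 186.818 + 216.366 + 45.471 = 721.304 mg/L

721.304 mg/L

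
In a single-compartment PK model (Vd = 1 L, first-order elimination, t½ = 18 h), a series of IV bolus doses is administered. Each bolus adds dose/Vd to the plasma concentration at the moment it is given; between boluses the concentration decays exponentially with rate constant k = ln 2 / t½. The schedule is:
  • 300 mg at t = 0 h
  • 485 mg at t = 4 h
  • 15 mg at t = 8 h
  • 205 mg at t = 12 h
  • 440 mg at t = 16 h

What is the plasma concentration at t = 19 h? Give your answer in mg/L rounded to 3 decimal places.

974.909 mg/L

k = ln 2 / 18 = 0.03851 per h
Dose 1 (300 mg at t=0 h): 300·exp(−0.03851·19) = 144.334 mg/L
Dose 2 (485 mg at t=4 h): 485·exp(−0.03851·15) = 272.197 mg/L
Dose 3 (15 mg at t=8 h): 15·exp(−0.03851·11) = 9.820 mg/L
Dose 4 (205 mg at t=12 h): 205·exp(−0.03851·7) = 156.562 mg/L
Dose 5 (440 mg at t=16 h): 440·exp(−0.03851·3) = 391.995 mg/L
C(19) = 144.334 + 272.197 + 9.820 + 156.562 + 391.995 = 974.909 mg/L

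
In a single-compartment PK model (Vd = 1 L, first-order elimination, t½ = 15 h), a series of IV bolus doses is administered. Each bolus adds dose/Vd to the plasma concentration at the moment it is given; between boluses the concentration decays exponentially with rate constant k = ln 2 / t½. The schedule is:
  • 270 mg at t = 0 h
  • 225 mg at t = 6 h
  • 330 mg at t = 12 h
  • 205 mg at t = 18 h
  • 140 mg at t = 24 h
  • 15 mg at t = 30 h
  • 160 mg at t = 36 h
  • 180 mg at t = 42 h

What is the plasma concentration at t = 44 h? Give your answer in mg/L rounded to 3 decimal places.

k = ln 2 / 15 = 0.04621 per h
Dose 1 (270 mg at t=0 h): 270·exp(−0.04621·44) = 35.346 mg/L
Dose 2 (225 mg at t=6 h): 225·exp(−0.04621·38) = 38.866 mg/L
Dose 3 (330 mg at t=12 h): 330·exp(−0.04621·32) = 75.217 mg/L
Dose 4 (205 mg at t=18 h): 205·exp(−0.04621·26) = 61.655 mg/L
Dose 5 (140 mg at t=24 h): 140·exp(−0.04621·20) = 55.559 mg/L
Dose 6 (15 mg at t=30 h): 15·exp(−0.04621·14) = 7.855 mg/L
Dose 7 (160 mg at t=36 h): 160·exp(−0.04621·8) = 110.553 mg/L
Dose 8 (180 mg at t=42 h): 180·exp(−0.04621·2) = 164.110 mg/L
C(44) = 35.346 + 38.866 + 75.217 + 61.655 + 55.559 + 7.855 + 110.553 + 164.110 = 549.161 mg/L

549.161 mg/L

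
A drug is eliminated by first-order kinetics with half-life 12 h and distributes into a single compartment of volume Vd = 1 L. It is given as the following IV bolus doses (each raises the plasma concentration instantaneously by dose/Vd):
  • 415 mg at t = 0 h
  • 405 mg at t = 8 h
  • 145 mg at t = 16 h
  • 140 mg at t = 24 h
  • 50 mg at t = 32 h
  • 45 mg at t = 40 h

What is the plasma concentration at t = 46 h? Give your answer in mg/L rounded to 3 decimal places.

193.227 mg/L

k = ln 2 / 12 = 0.05776 per h
Dose 1 (415 mg at t=0 h): 415·exp(−0.05776·46) = 29.114 mg/L
Dose 2 (405 mg at t=8 h): 405·exp(−0.05776·38) = 45.102 mg/L
Dose 3 (145 mg at t=16 h): 145·exp(−0.05776·30) = 25.633 mg/L
Dose 4 (140 mg at t=24 h): 140·exp(−0.05776·22) = 39.286 mg/L
Dose 5 (50 mg at t=32 h): 50·exp(−0.05776·14) = 22.272 mg/L
Dose 6 (45 mg at t=40 h): 45·exp(−0.05776·6) = 31.820 mg/L
C(46) = 29.114 + 45.102 + 25.633 + 39.286 + 22.272 + 31.820 = 193.227 mg/L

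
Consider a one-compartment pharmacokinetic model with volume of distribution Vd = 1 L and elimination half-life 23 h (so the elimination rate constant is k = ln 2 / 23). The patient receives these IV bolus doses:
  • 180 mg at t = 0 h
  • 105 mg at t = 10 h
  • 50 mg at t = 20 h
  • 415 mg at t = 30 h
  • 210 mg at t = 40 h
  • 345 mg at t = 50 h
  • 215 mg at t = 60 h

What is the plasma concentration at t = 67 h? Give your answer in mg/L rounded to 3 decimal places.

664.820 mg/L

k = ln 2 / 23 = 0.03014 per h
Dose 1 (180 mg at t=0 h): 180·exp(−0.03014·67) = 23.898 mg/L
Dose 2 (105 mg at t=10 h): 105·exp(−0.03014·57) = 18.843 mg/L
Dose 3 (50 mg at t=20 h): 50·exp(−0.03014·47) = 12.129 mg/L
Dose 4 (415 mg at t=30 h): 415·exp(−0.03014·37) = 136.076 mg/L
Dose 5 (210 mg at t=40 h): 210·exp(−0.03014·27) = 93.076 mg/L
Dose 6 (345 mg at t=50 h): 345·exp(−0.03014·17) = 206.690 mg/L
Dose 7 (215 mg at t=60 h): 215·exp(−0.03014·7) = 174.109 mg/L
C(67) = 23.898 + 18.843 + 12.129 + 136.076 + 93.076 + 206.690 + 174.109 = 664.820 mg/L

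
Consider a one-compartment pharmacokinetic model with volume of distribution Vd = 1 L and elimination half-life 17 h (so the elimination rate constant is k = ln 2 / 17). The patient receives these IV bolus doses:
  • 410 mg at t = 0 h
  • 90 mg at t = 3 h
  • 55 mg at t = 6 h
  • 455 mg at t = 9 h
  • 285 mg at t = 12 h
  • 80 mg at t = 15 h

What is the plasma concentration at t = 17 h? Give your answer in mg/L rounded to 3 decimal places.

k = ln 2 / 17 = 0.04077 per h
Dose 1 (410 mg at t=0 h): 410·exp(−0.04077·17) = 205.000 mg/L
Dose 2 (90 mg at t=3 h): 90·exp(−0.04077·14) = 50.855 mg/L
Dose 3 (55 mg at t=6 h): 55·exp(−0.04077·11) = 35.122 mg/L
Dose 4 (455 mg at t=9 h): 455·exp(−0.04077·8) = 328.360 mg/L
Dose 5 (285 mg at t=12 h): 285·exp(−0.04077·5) = 232.438 mg/L
Dose 6 (80 mg at t=15 h): 80·exp(−0.04077·2) = 73.735 mg/L
C(17) = 205.000 + 50.855 + 35.122 + 328.360 + 232.438 + 73.735 = 925.510 mg/L

925.510 mg/L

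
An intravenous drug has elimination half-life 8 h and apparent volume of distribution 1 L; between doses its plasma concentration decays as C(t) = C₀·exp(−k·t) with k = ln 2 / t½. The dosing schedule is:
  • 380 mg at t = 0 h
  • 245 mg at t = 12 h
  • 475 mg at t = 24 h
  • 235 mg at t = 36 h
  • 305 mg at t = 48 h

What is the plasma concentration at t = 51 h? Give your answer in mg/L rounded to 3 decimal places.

k = ln 2 / 8 = 0.08664 per h
Dose 1 (380 mg at t=0 h): 380·exp(−0.08664·51) = 4.578 mg/L
Dose 2 (245 mg at t=12 h): 245·exp(−0.08664·39) = 8.349 mg/L
Dose 3 (475 mg at t=24 h): 475·exp(−0.08664·27) = 45.784 mg/L
Dose 4 (235 mg at t=36 h): 235·exp(−0.08664·15) = 64.067 mg/L
Dose 5 (305 mg at t=48 h): 305·exp(−0.08664·3) = 235.187 mg/L
C(51) = 4.578 + 8.349 + 45.784 + 64.067 + 235.187 = 357.967 mg/L

357.967 mg/L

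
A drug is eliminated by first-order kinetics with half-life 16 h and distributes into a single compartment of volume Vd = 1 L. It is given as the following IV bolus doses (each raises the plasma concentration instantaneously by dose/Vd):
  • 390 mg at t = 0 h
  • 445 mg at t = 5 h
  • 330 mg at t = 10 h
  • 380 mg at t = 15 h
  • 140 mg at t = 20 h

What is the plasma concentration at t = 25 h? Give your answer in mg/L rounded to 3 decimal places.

850.578 mg/L

k = ln 2 / 16 = 0.04332 per h
Dose 1 (390 mg at t=0 h): 390·exp(−0.04332·25) = 132.040 mg/L
Dose 2 (445 mg at t=5 h): 445·exp(−0.04332·20) = 187.099 mg/L
Dose 3 (330 mg at t=10 h): 330·exp(−0.04332·15) = 172.305 mg/L
Dose 4 (380 mg at t=15 h): 380·exp(−0.04332·10) = 246.400 mg/L
Dose 5 (140 mg at t=20 h): 140·exp(−0.04332·5) = 112.734 mg/L
C(25) = 132.040 + 187.099 + 172.305 + 246.400 + 112.734 = 850.578 mg/L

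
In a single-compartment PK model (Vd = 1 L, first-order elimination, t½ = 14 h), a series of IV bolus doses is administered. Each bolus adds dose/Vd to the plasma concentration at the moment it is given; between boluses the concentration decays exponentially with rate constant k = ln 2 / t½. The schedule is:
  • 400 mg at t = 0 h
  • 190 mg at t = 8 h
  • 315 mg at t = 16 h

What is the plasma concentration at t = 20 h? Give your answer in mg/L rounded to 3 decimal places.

511.894 mg/L

k = ln 2 / 14 = 0.04951 per h
Dose 1 (400 mg at t=0 h): 400·exp(−0.04951·20) = 148.599 mg/L
Dose 2 (190 mg at t=8 h): 190·exp(−0.04951·12) = 104.889 mg/L
Dose 3 (315 mg at t=16 h): 315·exp(−0.04951·4) = 258.406 mg/L
C(20) = 148.599 + 104.889 + 258.406 = 511.894 mg/L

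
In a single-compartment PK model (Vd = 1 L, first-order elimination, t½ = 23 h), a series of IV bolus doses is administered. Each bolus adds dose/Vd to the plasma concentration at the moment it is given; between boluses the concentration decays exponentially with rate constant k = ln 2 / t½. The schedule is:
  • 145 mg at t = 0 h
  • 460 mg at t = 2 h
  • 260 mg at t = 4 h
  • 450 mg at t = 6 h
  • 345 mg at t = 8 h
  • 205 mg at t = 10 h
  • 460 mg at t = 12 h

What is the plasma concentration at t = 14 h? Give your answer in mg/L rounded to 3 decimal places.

k = ln 2 / 23 = 0.03014 per h
Dose 1 (145 mg at t=0 h): 145·exp(−0.03014·14) = 95.089 mg/L
Dose 2 (460 mg at t=2 h): 460·exp(−0.03014·12) = 320.405 mg/L
Dose 3 (260 mg at t=4 h): 260·exp(−0.03014·10) = 192.349 mg/L
Dose 4 (450 mg at t=6 h): 450·exp(−0.03014·8) = 353.595 mg/L
Dose 5 (345 mg at t=8 h): 345·exp(−0.03014·6) = 287.932 mg/L
Dose 6 (205 mg at t=10 h): 205·exp(−0.03014·4) = 181.719 mg/L
Dose 7 (460 mg at t=12 h): 460·exp(−0.03014·2) = 433.093 mg/L
C(14) = 95.089 + 320.405 + 192.349 + 353.595 + 287.932 + 181.719 + 433.093 = 1864.183 mg/L

1864.183 mg/L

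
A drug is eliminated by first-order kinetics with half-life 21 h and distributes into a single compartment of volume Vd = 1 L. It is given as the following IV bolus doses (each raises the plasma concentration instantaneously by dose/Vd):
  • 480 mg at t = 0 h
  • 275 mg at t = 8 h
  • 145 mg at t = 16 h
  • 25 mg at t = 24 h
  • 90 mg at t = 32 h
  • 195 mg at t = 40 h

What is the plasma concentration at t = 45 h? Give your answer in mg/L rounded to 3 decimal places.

k = ln 2 / 21 = 0.03301 per h
Dose 1 (480 mg at t=0 h): 480·exp(−0.03301·45) = 108.687 mg/L
Dose 2 (275 mg at t=8 h): 275·exp(−0.03301·37) = 81.086 mg/L
Dose 3 (145 mg at t=16 h): 145·exp(−0.03301·29) = 55.675 mg/L
Dose 4 (25 mg at t=24 h): 25·exp(−0.03301·21) = 12.500 mg/L
Dose 5 (90 mg at t=32 h): 90·exp(−0.03301·13) = 58.599 mg/L
Dose 6 (195 mg at t=40 h): 195·exp(−0.03301·5) = 165.333 mg/L
C(45) = 108.687 + 81.086 + 55.675 + 12.500 + 58.599 + 165.333 = 481.880 mg/L

481.880 mg/L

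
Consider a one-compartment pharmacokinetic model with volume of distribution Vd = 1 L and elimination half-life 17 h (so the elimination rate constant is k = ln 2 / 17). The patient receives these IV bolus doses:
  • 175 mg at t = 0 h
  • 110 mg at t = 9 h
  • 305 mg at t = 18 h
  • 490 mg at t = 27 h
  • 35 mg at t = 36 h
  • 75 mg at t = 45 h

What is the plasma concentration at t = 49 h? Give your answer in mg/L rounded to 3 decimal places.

415.565 mg/L

k = ln 2 / 17 = 0.04077 per h
Dose 1 (175 mg at t=0 h): 175·exp(−0.04077·49) = 23.734 mg/L
Dose 2 (110 mg at t=9 h): 110·exp(−0.04077·40) = 21.532 mg/L
Dose 3 (305 mg at t=18 h): 305·exp(−0.04077·31) = 86.171 mg/L
Dose 4 (490 mg at t=27 h): 490·exp(−0.04077·22) = 199.815 mg/L
Dose 5 (35 mg at t=36 h): 35·exp(−0.04077·13) = 20.600 mg/L
Dose 6 (75 mg at t=45 h): 75·exp(−0.04077·4) = 63.713 mg/L
C(49) = 23.734 + 21.532 + 86.171 + 199.815 + 20.600 + 63.713 = 415.565 mg/L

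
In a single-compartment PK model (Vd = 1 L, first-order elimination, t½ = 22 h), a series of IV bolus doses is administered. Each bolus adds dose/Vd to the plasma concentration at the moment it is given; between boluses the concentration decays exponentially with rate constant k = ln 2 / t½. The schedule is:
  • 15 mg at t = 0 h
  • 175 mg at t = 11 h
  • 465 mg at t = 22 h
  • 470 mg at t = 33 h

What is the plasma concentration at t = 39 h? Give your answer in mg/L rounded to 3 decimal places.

738.031 mg/L

k = ln 2 / 22 = 0.03151 per h
Dose 1 (15 mg at t=0 h): 15·exp(−0.03151·39) = 4.390 mg/L
Dose 2 (175 mg at t=11 h): 175·exp(−0.03151·28) = 72.428 mg/L
Dose 3 (465 mg at t=22 h): 465·exp(−0.03151·17) = 272.169 mg/L
Dose 4 (470 mg at t=33 h): 470·exp(−0.03151·6) = 389.044 mg/L
C(39) = 4.390 + 72.428 + 272.169 + 389.044 = 738.031 mg/L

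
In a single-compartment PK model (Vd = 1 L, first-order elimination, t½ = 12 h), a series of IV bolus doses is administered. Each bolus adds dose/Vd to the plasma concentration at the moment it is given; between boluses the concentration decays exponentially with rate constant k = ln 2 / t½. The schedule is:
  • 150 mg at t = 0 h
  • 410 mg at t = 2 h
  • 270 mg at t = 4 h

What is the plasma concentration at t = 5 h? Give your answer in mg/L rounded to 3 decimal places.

k = ln 2 / 12 = 0.05776 per h
Dose 1 (150 mg at t=0 h): 150·exp(−0.05776·5) = 112.373 mg/L
Dose 2 (410 mg at t=2 h): 410·exp(−0.05776·3) = 344.768 mg/L
Dose 3 (270 mg at t=4 h): 270·exp(−0.05776·1) = 254.846 mg/L
C(5) = 112.373 + 344.768 + 254.846 = 711.987 mg/L

711.987 mg/L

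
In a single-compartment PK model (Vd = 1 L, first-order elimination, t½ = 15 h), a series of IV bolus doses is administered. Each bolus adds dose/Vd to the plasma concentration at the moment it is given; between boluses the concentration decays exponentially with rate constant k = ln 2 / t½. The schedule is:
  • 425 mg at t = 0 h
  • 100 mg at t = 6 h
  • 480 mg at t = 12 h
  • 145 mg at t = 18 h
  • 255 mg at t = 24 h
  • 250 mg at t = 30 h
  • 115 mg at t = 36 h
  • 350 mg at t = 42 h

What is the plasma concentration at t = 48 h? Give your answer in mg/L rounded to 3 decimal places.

k = ln 2 / 15 = 0.04621 per h
Dose 1 (425 mg at t=0 h): 425·exp(−0.04621·48) = 46.248 mg/L
Dose 2 (100 mg at t=6 h): 100·exp(−0.04621·42) = 14.359 mg/L
Dose 3 (480 mg at t=12 h): 480·exp(−0.04621·36) = 90.943 mg/L
Dose 4 (145 mg at t=18 h): 145·exp(−0.04621·30) = 36.250 mg/L
Dose 5 (255 mg at t=24 h): 255·exp(−0.04621·24) = 84.119 mg/L
Dose 6 (250 mg at t=30 h): 250·exp(−0.04621·18) = 108.819 mg/L
Dose 7 (115 mg at t=36 h): 115·exp(−0.04621·12) = 66.050 mg/L
Dose 8 (350 mg at t=42 h): 350·exp(−0.04621·6) = 265.250 mg/L
C(48) = 46.248 + 14.359 + 90.943 + 36.250 + 84.119 + 108.819 + 66.050 + 265.250 = 712.038 mg/L

712.038 mg/L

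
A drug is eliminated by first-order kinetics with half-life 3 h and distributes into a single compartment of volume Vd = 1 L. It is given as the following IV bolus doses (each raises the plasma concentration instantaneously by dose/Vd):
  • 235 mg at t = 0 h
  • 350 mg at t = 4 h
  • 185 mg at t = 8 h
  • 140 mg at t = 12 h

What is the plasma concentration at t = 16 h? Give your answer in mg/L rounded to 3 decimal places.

k = ln 2 / 3 = 0.23105 per h
Dose 1 (235 mg at t=0 h): 235·exp(−0.23105·16) = 5.829 mg/L
Dose 2 (350 mg at t=4 h): 350·exp(−0.23105·12) = 21.875 mg/L
Dose 3 (185 mg at t=8 h): 185·exp(−0.23105·8) = 29.136 mg/L
Dose 4 (140 mg at t=12 h): 140·exp(−0.23105·4) = 55.559 mg/L
C(16) = 5.829 + 21.875 + 29.136 + 55.559 = 112.398 mg/L

112.398 mg/L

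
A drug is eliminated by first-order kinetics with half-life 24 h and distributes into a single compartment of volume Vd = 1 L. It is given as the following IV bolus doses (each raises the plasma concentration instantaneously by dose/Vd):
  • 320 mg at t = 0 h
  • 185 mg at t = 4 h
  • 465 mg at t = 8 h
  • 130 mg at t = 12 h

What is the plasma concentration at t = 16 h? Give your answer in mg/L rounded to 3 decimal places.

k = ln 2 / 24 = 0.02888 per h
Dose 1 (320 mg at t=0 h): 320·exp(−0.02888·16) = 201.587 mg/L
Dose 2 (185 mg at t=4 h): 185·exp(−0.02888·12) = 130.815 mg/L
Dose 3 (465 mg at t=8 h): 465·exp(−0.02888·8) = 369.071 mg/L
Dose 4 (130 mg at t=12 h): 130·exp(−0.02888·4) = 115.817 mg/L
C(16) = 201.587 + 130.815 + 369.071 + 115.817 = 817.290 mg/L

817.290 mg/L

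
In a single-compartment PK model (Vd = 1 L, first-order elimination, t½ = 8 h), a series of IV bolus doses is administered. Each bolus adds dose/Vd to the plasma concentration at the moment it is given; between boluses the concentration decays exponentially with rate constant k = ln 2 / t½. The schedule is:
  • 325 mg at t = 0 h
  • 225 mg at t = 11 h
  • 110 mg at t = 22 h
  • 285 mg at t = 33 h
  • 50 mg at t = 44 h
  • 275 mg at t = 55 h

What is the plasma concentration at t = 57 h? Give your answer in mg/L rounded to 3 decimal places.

294.892 mg/L

k = ln 2 / 8 = 0.08664 per h
Dose 1 (325 mg at t=0 h): 325·exp(−0.08664·57) = 2.328 mg/L
Dose 2 (225 mg at t=11 h): 225·exp(−0.08664·46) = 4.181 mg/L
Dose 3 (110 mg at t=22 h): 110·exp(−0.08664·35) = 5.301 mg/L
Dose 4 (285 mg at t=33 h): 285·exp(−0.08664·24) = 35.625 mg/L
Dose 5 (50 mg at t=44 h): 50·exp(−0.08664·13) = 16.210 mg/L
Dose 6 (275 mg at t=55 h): 275·exp(−0.08664·2) = 231.247 mg/L
C(57) = 2.328 + 4.181 + 5.301 + 35.625 + 16.210 + 231.247 = 294.892 mg/L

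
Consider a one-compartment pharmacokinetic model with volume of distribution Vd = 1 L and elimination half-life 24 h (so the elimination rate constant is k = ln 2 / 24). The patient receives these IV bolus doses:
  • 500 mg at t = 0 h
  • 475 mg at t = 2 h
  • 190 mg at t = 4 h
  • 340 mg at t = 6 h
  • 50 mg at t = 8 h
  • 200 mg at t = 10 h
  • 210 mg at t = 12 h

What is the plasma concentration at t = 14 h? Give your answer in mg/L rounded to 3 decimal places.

1500.221 mg/L

k = ln 2 / 24 = 0.02888 per h
Dose 1 (500 mg at t=0 h): 500·exp(−0.02888·14) = 333.710 mg/L
Dose 2 (475 mg at t=2 h): 475·exp(−0.02888·12) = 335.876 mg/L
Dose 3 (190 mg at t=4 h): 190·exp(−0.02888·10) = 142.339 mg/L
Dose 4 (340 mg at t=6 h): 340·exp(−0.02888·8) = 269.858 mg/L
Dose 5 (50 mg at t=8 h): 50·exp(−0.02888·6) = 42.045 mg/L
Dose 6 (200 mg at t=10 h): 200·exp(−0.02888·4) = 178.180 mg/L
Dose 7 (210 mg at t=12 h): 210·exp(−0.02888·2) = 198.214 mg/L
C(14) = 333.710 + 335.876 + 142.339 + 269.858 + 42.045 + 178.180 + 198.214 = 1500.221 mg/L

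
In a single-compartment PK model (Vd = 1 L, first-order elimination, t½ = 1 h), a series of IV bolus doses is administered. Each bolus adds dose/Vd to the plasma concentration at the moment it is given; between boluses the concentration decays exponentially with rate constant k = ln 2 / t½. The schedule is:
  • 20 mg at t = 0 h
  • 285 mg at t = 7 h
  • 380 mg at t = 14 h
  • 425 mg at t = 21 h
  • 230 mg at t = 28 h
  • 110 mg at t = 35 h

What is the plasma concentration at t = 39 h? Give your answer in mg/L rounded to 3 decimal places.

6.989 mg/L

k = ln 2 / 1 = 0.69315 per h
Dose 1 (20 mg at t=0 h): 20·exp(−0.69315·39) = 0.000 mg/L
Dose 2 (285 mg at t=7 h): 285·exp(−0.69315·32) = 0.000 mg/L
Dose 3 (380 mg at t=14 h): 380·exp(−0.69315·25) = 0.000 mg/L
Dose 4 (425 mg at t=21 h): 425·exp(−0.69315·18) = 0.002 mg/L
Dose 5 (230 mg at t=28 h): 230·exp(−0.69315·11) = 0.112 mg/L
Dose 6 (110 mg at t=35 h): 110·exp(−0.69315·4) = 6.875 mg/L
C(39) = 0.000 + 0.000 + 0.000 + 0.002 + 0.112 + 6.875 = 6.989 mg/L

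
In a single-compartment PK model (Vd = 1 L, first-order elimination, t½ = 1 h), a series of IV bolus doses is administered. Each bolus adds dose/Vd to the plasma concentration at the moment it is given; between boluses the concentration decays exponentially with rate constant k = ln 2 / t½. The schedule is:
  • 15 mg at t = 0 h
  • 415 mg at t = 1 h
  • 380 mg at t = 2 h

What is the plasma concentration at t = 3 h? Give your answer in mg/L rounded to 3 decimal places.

295.625 mg/L

k = ln 2 / 1 = 0.69315 per h
Dose 1 (15 mg at t=0 h): 15·exp(−0.69315·3) = 1.875 mg/L
Dose 2 (415 mg at t=1 h): 415·exp(−0.69315·2) = 103.750 mg/L
Dose 3 (380 mg at t=2 h): 380·exp(−0.69315·1) = 190.000 mg/L
C(3) = 1.875 + 103.750 + 190.000 = 295.625 mg/L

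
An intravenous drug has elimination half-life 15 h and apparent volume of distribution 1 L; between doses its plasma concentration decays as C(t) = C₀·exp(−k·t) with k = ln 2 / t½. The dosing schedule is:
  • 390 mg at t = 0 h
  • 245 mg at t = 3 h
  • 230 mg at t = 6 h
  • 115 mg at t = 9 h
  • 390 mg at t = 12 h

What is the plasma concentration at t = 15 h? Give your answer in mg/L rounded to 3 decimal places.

914.127 mg/L

k = ln 2 / 15 = 0.04621 per h
Dose 1 (390 mg at t=0 h): 390·exp(−0.04621·15) = 195.000 mg/L
Dose 2 (245 mg at t=3 h): 245·exp(−0.04621·12) = 140.716 mg/L
Dose 3 (230 mg at t=6 h): 230·exp(−0.04621·9) = 151.743 mg/L
Dose 4 (115 mg at t=9 h): 115·exp(−0.04621·6) = 87.154 mg/L
Dose 5 (390 mg at t=12 h): 390·exp(−0.04621·3) = 339.515 mg/L
C(15) = 195.000 + 140.716 + 151.743 + 87.154 + 339.515 = 914.127 mg/L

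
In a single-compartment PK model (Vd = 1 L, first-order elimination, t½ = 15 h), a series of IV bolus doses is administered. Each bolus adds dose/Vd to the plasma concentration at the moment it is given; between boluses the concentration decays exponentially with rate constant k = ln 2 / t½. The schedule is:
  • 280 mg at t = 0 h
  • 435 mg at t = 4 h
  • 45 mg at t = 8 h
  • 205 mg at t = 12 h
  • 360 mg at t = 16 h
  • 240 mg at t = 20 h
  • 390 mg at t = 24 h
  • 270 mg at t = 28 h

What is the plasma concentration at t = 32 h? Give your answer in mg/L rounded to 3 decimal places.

1082.922 mg/L

k = ln 2 / 15 = 0.04621 per h
Dose 1 (280 mg at t=0 h): 280·exp(−0.04621·32) = 63.821 mg/L
Dose 2 (435 mg at t=4 h): 435·exp(−0.04621·28) = 119.280 mg/L
Dose 3 (45 mg at t=8 h): 45·exp(−0.04621·24) = 14.844 mg/L
Dose 4 (205 mg at t=12 h): 205·exp(−0.04621·20) = 81.354 mg/L
Dose 5 (360 mg at t=16 h): 360·exp(−0.04621·16) = 171.871 mg/L
Dose 6 (240 mg at t=20 h): 240·exp(−0.04621·12) = 137.844 mg/L
Dose 7 (390 mg at t=24 h): 390·exp(−0.04621·8) = 269.473 mg/L
Dose 8 (270 mg at t=28 h): 270·exp(−0.04621·4) = 224.434 mg/L
C(32) = 63.821 + 119.280 + 14.844 + 81.354 + 171.871 + 137.844 + 269.473 + 224.434 = 1082.922 mg/L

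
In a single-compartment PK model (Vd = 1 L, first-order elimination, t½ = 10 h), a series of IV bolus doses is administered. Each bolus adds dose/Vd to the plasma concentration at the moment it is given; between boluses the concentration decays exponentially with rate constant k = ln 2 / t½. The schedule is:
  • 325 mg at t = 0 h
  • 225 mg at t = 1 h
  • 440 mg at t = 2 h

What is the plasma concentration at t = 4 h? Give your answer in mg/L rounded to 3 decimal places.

k = ln 2 / 10 = 0.06931 per h
Dose 1 (325 mg at t=0 h): 325·exp(−0.06931·4) = 246.304 mg/L
Dose 2 (225 mg at t=1 h): 225·exp(−0.06931·3) = 182.757 mg/L
Dose 3 (440 mg at t=2 h): 440·exp(−0.06931·2) = 383.042 mg/L
C(4) = 246.304 + 182.757 + 383.042 = 812.103 mg/L

812.103 mg/L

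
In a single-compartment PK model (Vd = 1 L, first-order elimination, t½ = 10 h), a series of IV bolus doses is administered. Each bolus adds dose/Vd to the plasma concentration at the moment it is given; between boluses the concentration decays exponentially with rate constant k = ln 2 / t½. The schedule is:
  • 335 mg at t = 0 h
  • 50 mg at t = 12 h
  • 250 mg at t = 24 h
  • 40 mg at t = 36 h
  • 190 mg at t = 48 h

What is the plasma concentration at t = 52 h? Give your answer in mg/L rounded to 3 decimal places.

205.324 mg/L

k = ln 2 / 10 = 0.06931 per h
Dose 1 (335 mg at t=0 h): 335·exp(−0.06931·52) = 9.114 mg/L
Dose 2 (50 mg at t=12 h): 50·exp(−0.06931·40) = 3.125 mg/L
Dose 3 (250 mg at t=24 h): 250·exp(−0.06931·28) = 35.897 mg/L
Dose 4 (40 mg at t=36 h): 40·exp(−0.06931·16) = 13.195 mg/L
Dose 5 (190 mg at t=48 h): 190·exp(−0.06931·4) = 143.993 mg/L
C(52) = 9.114 + 3.125 + 35.897 + 13.195 + 143.993 = 205.324 mg/L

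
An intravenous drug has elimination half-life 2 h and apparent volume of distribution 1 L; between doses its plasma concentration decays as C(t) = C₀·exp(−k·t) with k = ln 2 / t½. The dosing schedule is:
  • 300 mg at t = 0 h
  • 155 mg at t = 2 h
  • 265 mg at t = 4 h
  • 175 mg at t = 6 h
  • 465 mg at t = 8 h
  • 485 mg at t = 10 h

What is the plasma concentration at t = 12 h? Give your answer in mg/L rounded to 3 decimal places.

406.719 mg/L

k = ln 2 / 2 = 0.34657 per h
Dose 1 (300 mg at t=0 h): 300·exp(−0.34657·12) = 4.688 mg/L
Dose 2 (155 mg at t=2 h): 155·exp(−0.34657·10) = 4.844 mg/L
Dose 3 (265 mg at t=4 h): 265·exp(−0.34657·8) = 16.562 mg/L
Dose 4 (175 mg at t=6 h): 175·exp(−0.34657·6) = 21.875 mg/L
Dose 5 (465 mg at t=8 h): 465·exp(−0.34657·4) = 116.250 mg/L
Dose 6 (485 mg at t=10 h): 485·exp(−0.34657·2) = 242.500 mg/L
C(12) = 4.688 + 4.844 + 16.562 + 21.875 + 116.250 + 242.500 = 406.719 mg/L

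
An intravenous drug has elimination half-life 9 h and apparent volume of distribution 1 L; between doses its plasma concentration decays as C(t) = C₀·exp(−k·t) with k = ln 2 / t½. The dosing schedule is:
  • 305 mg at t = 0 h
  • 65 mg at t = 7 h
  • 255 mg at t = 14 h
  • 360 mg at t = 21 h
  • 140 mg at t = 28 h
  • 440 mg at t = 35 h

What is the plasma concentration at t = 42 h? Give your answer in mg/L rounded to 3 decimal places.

k = ln 2 / 9 = 0.07702 per h
Dose 1 (305 mg at t=0 h): 305·exp(−0.07702·42) = 12.009 mg/L
Dose 2 (65 mg at t=7 h): 65·exp(−0.07702·35) = 4.388 mg/L
Dose 3 (255 mg at t=14 h): 255·exp(−0.07702·28) = 29.512 mg/L
Dose 4 (360 mg at t=21 h): 360·exp(−0.07702·21) = 71.433 mg/L
Dose 5 (140 mg at t=28 h): 140·exp(−0.07702·14) = 47.628 mg/L
Dose 6 (440 mg at t=35 h): 440·exp(−0.07702·7) = 256.636 mg/L
C(42) = 12.009 + 4.388 + 29.512 + 71.433 + 47.628 + 256.636 = 421.606 mg/L

421.606 mg/L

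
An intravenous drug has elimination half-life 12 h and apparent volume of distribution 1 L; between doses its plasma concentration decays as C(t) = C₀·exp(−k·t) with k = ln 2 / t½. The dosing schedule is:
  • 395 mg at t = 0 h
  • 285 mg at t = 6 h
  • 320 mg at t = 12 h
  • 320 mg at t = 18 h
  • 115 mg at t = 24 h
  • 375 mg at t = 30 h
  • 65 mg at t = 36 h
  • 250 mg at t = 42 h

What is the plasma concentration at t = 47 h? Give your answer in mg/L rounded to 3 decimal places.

k = ln 2 / 12 = 0.05776 per h
Dose 1 (395 mg at t=0 h): 395·exp(−0.05776·47) = 26.155 mg/L
Dose 2 (285 mg at t=6 h): 285·exp(−0.05776·41) = 26.689 mg/L
Dose 3 (320 mg at t=12 h): 320·exp(−0.05776·35) = 42.379 mg/L
Dose 4 (320 mg at t=18 h): 320·exp(−0.05776·29) = 59.932 mg/L
Dose 5 (115 mg at t=24 h): 115·exp(−0.05776·23) = 30.460 mg/L
Dose 6 (375 mg at t=30 h): 375·exp(−0.05776·17) = 140.466 mg/L
Dose 7 (65 mg at t=36 h): 65·exp(−0.05776·11) = 34.433 mg/L
Dose 8 (250 mg at t=42 h): 250·exp(−0.05776·5) = 187.288 mg/L
C(47) = 26.155 + 26.689 + 42.379 + 59.932 + 30.460 + 140.466 + 34.433 + 187.288 = 547.802 mg/L

547.802 mg/L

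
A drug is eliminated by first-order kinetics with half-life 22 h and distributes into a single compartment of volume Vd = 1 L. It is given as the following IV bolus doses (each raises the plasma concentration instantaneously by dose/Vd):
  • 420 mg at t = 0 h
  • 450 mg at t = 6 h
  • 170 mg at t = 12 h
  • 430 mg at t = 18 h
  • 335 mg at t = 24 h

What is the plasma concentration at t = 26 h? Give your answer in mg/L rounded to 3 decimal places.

1182.874 mg/L

k = ln 2 / 22 = 0.03151 per h
Dose 1 (420 mg at t=0 h): 420·exp(−0.03151·26) = 185.134 mg/L
Dose 2 (450 mg at t=6 h): 450·exp(−0.03151·20) = 239.634 mg/L
Dose 3 (170 mg at t=12 h): 170·exp(−0.03151·14) = 109.367 mg/L
Dose 4 (430 mg at t=18 h): 430·exp(−0.03151·8) = 334.197 mg/L
Dose 5 (335 mg at t=24 h): 335·exp(−0.03151·2) = 314.542 mg/L
C(26) = 185.134 + 239.634 + 109.367 + 334.197 + 314.542 = 1182.874 mg/L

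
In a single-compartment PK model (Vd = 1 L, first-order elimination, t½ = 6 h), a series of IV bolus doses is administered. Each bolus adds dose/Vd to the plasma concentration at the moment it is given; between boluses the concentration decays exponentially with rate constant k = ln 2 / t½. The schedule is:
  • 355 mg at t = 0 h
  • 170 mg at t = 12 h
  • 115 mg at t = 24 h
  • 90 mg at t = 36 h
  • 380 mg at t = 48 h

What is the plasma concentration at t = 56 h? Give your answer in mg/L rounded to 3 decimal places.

164.189 mg/L

k = ln 2 / 6 = 0.11552 per h
Dose 1 (355 mg at t=0 h): 355·exp(−0.11552·56) = 0.550 mg/L
Dose 2 (170 mg at t=12 h): 170·exp(−0.11552·44) = 1.054 mg/L
Dose 3 (115 mg at t=24 h): 115·exp(−0.11552·32) = 2.852 mg/L
Dose 4 (90 mg at t=36 h): 90·exp(−0.11552·20) = 8.929 mg/L
Dose 5 (380 mg at t=48 h): 380·exp(−0.11552·8) = 150.803 mg/L
C(56) = 0.550 + 1.054 + 2.852 + 8.929 + 150.803 = 164.189 mg/L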